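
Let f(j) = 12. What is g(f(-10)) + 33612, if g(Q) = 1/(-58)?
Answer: 1949495/58 ≈ 33612.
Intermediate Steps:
g(Q) = -1/58
g(f(-10)) + 33612 = -1/58 + 33612 = 1949495/58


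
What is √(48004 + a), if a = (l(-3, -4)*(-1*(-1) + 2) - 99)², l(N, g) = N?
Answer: 2*√14917 ≈ 244.27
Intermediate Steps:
a = 11664 (a = (-3*(-1*(-1) + 2) - 99)² = (-3*(1 + 2) - 99)² = (-3*3 - 99)² = (-9 - 99)² = (-108)² = 11664)
√(48004 + a) = √(48004 + 11664) = √59668 = 2*√14917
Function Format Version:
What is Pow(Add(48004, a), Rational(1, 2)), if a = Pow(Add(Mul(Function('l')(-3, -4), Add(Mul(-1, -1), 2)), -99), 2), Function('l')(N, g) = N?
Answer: Mul(2, Pow(14917, Rational(1, 2))) ≈ 244.27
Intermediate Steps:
a = 11664 (a = Pow(Add(Mul(-3, Add(Mul(-1, -1), 2)), -99), 2) = Pow(Add(Mul(-3, Add(1, 2)), -99), 2) = Pow(Add(Mul(-3, 3), -99), 2) = Pow(Add(-9, -99), 2) = Pow(-108, 2) = 11664)
Pow(Add(48004, a), Rational(1, 2)) = Pow(Add(48004, 11664), Rational(1, 2)) = Pow(59668, Rational(1, 2)) = Mul(2, Pow(14917, Rational(1, 2)))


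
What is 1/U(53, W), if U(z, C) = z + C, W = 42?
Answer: 1/95 ≈ 0.010526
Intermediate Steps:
U(z, C) = C + z
1/U(53, W) = 1/(42 + 53) = 1/95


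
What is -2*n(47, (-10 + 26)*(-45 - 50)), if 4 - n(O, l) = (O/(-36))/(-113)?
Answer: -16225/2034 ≈ -7.9769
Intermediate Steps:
n(O, l) = 4 - O/4068 (n(O, l) = 4 - O/(-36)/(-113) = 4 - O*(-1/36)*(-1)/113 = 4 - (-O/36)*(-1)/113 = 4 - O/4068)
-2*n(47, (-10 + 26)*(-45 - 50)) = -2*(4 - 1/4068*47) = -2*(4 - 47/4068) = -2*16225/4068 = -16225/2034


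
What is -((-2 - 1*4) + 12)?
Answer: -6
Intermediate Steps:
-((-2 - 1*4) + 12) = -((-2 - 4) + 12) = -(-6 + 12) = -1*6 = -6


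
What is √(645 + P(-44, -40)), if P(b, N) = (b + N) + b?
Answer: √517 ≈ 22.738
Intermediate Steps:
P(b, N) = N + 2*b (P(b, N) = (N + b) + b = N + 2*b)
√(645 + P(-44, -40)) = √(645 + (-40 + 2*(-44))) = √(645 + (-40 - 88)) = √(645 - 128) = √517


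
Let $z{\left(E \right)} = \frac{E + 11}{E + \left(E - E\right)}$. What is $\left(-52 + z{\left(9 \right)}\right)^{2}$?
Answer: $\frac{200704}{81} \approx 2477.8$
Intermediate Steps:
$z{\left(E \right)} = \frac{11 + E}{E}$ ($z{\left(E \right)} = \frac{11 + E}{E + 0} = \frac{11 + E}{E}$)
$\left(-52 + z{\left(9 \right)}\right)^{2} = \left(-52 + \frac{11 + 9}{9}\right)^{2} = \left(-52 + \frac{1}{9} \cdot 20\right)^{2} = \left(-52 + \frac{20}{9}\right)^{2} = \left(- \frac{448}{9}\right)^{2} = \frac{200704}{81}$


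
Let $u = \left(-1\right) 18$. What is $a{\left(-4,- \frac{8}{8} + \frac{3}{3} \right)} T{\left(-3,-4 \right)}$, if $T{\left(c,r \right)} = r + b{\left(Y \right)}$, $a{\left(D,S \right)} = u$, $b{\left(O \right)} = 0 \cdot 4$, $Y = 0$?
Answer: $72$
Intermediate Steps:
$b{\left(O \right)} = 0$
$u = -18$
$a{\left(D,S \right)} = -18$
$T{\left(c,r \right)} = r$ ($T{\left(c,r \right)} = r + 0 = r$)
$a{\left(-4,- \frac{8}{8} + \frac{3}{3} \right)} T{\left(-3,-4 \right)} = \left(-18\right) \left(-4\right) = 72$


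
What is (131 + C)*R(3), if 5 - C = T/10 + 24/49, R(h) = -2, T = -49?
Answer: -68801/245 ≈ -280.82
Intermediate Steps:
C = 4611/490 (C = 5 - (-49/10 + 24/49) = 5 - 1*(-2161/490) = 5 + 2161/490 = 4611/490 ≈ 9.4102)
(131 + C)*R(3) = (131 + 4611/490)*(-2) = (68801/490)*(-2) = -68801/245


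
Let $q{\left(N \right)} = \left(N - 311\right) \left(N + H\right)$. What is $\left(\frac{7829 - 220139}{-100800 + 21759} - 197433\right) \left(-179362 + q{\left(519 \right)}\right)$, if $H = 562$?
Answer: $- \frac{236604366134766}{26347} \approx -8.9803 \cdot 10^{9}$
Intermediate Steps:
$q{\left(N \right)} = \left(-311 + N\right) \left(562 + N\right)$ ($q{\left(N \right)} = \left(N - 311\right) \left(N + 562\right) = \left(-311 + N\right) \left(562 + N\right)$)
$\left(\frac{7829 - 220139}{-100800 + 21759} - 197433\right) \left(-179362 + q{\left(519 \right)}\right) = \left(\frac{7829 - 220139}{-100800 + 21759} - 197433\right) \left(-179362 + \left(-174782 + 519^{2} + 251 \cdot 519\right)\right) = \left(- \frac{212310}{-79041} - 197433\right) \left(-179362 + \left(-174782 + 269361 + 130269\right)\right) = \left(\left(-212310\right) \left(- \frac{1}{79041}\right) - 197433\right) \left(-179362 + 224848\right) = \left(\frac{70770}{26347} - 197433\right) 45486 = \left(- \frac{5201696481}{26347}\right) 45486 = - \frac{236604366134766}{26347}$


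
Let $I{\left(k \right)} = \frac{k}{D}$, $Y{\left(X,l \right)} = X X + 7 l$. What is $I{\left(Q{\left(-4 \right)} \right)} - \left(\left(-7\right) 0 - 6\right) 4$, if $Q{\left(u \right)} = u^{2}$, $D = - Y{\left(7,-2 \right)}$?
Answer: $\frac{824}{35} \approx 23.543$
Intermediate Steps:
$Y{\left(X,l \right)} = X^{2} + 7 l$
$D = -35$ ($D = - (7^{2} + 7 \left(-2\right)) = - (49 - 14) = \left(-1\right) 35 = -35$)
$I{\left(k \right)} = - \frac{k}{35}$ ($I{\left(k \right)} = \frac{k}{-35} = k \left(- \frac{1}{35}\right) = - \frac{k}{35}$)
$I{\left(Q{\left(-4 \right)} \right)} - \left(\left(-7\right) 0 - 6\right) 4 = - \frac{\left(-4\right)^{2}}{35} - \left(\left(-7\right) 0 - 6\right) 4 = \left(- \frac{1}{35}\right) 16 - \left(0 - 6\right) 4 = - \frac{16}{35} - \left(-6\right) 4 = - \frac{16}{35} - -24 = - \frac{16}{35} + 24 = \frac{824}{35}$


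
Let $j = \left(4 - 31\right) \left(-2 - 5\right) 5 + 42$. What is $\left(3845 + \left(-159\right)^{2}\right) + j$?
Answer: $30113$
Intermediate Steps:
$j = 987$ ($j = \left(4 - 31\right) \left(\left(-7\right) 5\right) + 42 = \left(-27\right) \left(-35\right) + 42 = 945 + 42 = 987$)
$\left(3845 + \left(-159\right)^{2}\right) + j = \left(3845 + \left(-159\right)^{2}\right) + 987 = \left(3845 + 25281\right) + 987 = 29126 + 987 = 30113$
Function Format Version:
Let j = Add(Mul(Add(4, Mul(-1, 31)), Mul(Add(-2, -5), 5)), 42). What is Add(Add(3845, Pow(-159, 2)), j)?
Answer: 30113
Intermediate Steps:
j = 987 (j = Add(Mul(Add(4, -31), Mul(-7, 5)), 42) = Add(Mul(-27, -35), 42) = Add(945, 42) = 987)
Add(Add(3845, Pow(-159, 2)), j) = Add(Add(3845, Pow(-159, 2)), 987) = Add(Add(3845, 25281), 987) = Add(29126, 987) = 30113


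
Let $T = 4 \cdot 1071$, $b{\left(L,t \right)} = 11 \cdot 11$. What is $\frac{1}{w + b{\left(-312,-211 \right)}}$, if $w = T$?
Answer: $\frac{1}{4405} \approx 0.00022701$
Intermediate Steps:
$b{\left(L,t \right)} = 121$
$T = 4284$
$w = 4284$
$\frac{1}{w + b{\left(-312,-211 \right)}} = \frac{1}{4284 + 121} = \frac{1}{4405}$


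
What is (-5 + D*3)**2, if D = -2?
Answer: 121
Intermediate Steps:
(-5 + D*3)**2 = (-5 - 2*3)**2 = (-5 - 6)**2 = (-11)**2 = 121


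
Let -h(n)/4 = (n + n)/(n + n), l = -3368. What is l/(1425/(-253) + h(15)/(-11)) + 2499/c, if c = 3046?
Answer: 2598839951/4060318 ≈ 640.06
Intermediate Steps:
h(n) = -4 (h(n) = -4*(n + n)/(n + n) = -4*2*n/(2*n) = -4*2*n*1/(2*n) = -4*1 = -4)
l/(1425/(-253) + h(15)/(-11)) + 2499/c = -3368/(1425/(-253) - 4/(-11)) + 2499/3046 = -3368/(1425*(-1/253) - 4*(-1/11)) + 2499*(1/3046) = -3368/(-1425/253 + 4/11) + 2499/3046 = -3368/(-1333/253) + 2499/3046 = -3368*(-253/1333) + 2499/3046 = 852104/1333 + 2499/3046 = 2598839951/4060318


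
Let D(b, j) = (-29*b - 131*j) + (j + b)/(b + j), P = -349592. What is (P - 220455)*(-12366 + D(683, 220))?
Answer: 34768306624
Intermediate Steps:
D(b, j) = 1 - 131*j - 29*b (D(b, j) = (-131*j - 29*b) + (b + j)/(b + j) = (-131*j - 29*b) + 1 = 1 - 131*j - 29*b)
(P - 220455)*(-12366 + D(683, 220)) = (-349592 - 220455)*(-12366 + (1 - 131*220 - 29*683)) = -570047*(-12366 + (1 - 28820 - 19807)) = -570047*(-12366 - 48626) = -570047*(-60992) = 34768306624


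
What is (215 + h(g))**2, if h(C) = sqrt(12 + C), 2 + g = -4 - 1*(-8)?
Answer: (215 + sqrt(14))**2 ≈ 47848.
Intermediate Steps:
g = 2 (g = -2 + (-4 - 1*(-8)) = -2 + (-4 + 8) = -2 + 4 = 2)
(215 + h(g))**2 = (215 + sqrt(12 + 2))**2 = (215 + sqrt(14))**2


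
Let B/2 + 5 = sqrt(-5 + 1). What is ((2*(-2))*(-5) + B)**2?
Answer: 84 + 80*I ≈ 84.0 + 80.0*I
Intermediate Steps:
B = -10 + 4*I (B = -10 + 2*sqrt(-5 + 1) = -10 + 2*sqrt(-4) = -10 + 2*(2*I) = -10 + 4*I ≈ -10.0 + 4.0*I)
((2*(-2))*(-5) + B)**2 = ((2*(-2))*(-5) + (-10 + 4*I))**2 = (-4*(-5) + (-10 + 4*I))**2 = (20 + (-10 + 4*I))**2 = (10 + 4*I)**2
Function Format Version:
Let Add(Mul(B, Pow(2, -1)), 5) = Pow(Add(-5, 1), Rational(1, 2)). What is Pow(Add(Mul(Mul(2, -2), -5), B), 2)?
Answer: Add(84, Mul(80, I)) ≈ Add(84.000, Mul(80.000, I))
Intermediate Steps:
B = Add(-10, Mul(4, I)) (B = Add(-10, Mul(2, Pow(Add(-5, 1), Rational(1, 2)))) = Add(-10, Mul(2, Pow(-4, Rational(1, 2)))) = Add(-10, Mul(2, Mul(2, I))) = Add(-10, Mul(4, I)) ≈ Add(-10.000, Mul(4.0000, I)))
Pow(Add(Mul(Mul(2, -2), -5), B), 2) = Pow(Add(Mul(Mul(2, -2), -5), Add(-10, Mul(4, I))), 2) = Pow(Add(Mul(-4, -5), Add(-10, Mul(4, I))), 2) = Pow(Add(20, Add(-10, Mul(4, I))), 2) = Pow(Add(10, Mul(4, I)), 2)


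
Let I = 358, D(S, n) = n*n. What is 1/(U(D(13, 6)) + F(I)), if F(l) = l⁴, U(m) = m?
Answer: 1/16426010932 ≈ 6.0879e-11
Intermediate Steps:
D(S, n) = n²
1/(U(D(13, 6)) + F(I)) = 1/(6² + 358⁴) = 1/(36 + 16426010896) = 1/16426010932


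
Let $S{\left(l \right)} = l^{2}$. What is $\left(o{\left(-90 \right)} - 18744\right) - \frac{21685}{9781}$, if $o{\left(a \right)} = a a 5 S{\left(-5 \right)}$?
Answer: $\frac{9719905751}{9781} \approx 9.9375 \cdot 10^{5}$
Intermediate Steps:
$o{\left(a \right)} = 125 a^{2}$ ($o{\left(a \right)} = a a 5 \left(-5\right)^{2} = a 5 a 25 = a 125 a = 125 a^{2}$)
$\left(o{\left(-90 \right)} - 18744\right) - \frac{21685}{9781} = \left(125 \left(-90\right)^{2} - 18744\right) - \frac{21685}{9781} = \left(125 \cdot 8100 - 18744\right) - \frac{21685}{9781} = \left(1012500 - 18744\right) - \frac{21685}{9781} = 993756 - \frac{21685}{9781} = \frac{9719905751}{9781}$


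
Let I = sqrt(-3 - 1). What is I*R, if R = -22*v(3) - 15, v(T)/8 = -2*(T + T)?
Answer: 4194*I ≈ 4194.0*I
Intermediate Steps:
v(T) = -32*T (v(T) = 8*(-2*(T + T)) = 8*(-4*T) = -32*T)
I = 2*I (I = sqrt(-4) = 2*I ≈ 2.0*I)
R = 2097 (R = -(-704)*3 - 15 = -22*(-96) - 15 = 2112 - 15 = 2097)
I*R = (2*I)*2097 = 4194*I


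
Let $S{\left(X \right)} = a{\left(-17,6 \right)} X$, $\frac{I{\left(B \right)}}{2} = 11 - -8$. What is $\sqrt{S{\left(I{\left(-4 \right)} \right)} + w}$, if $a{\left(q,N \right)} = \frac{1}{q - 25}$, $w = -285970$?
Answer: $\frac{i \sqrt{126113169}}{21} \approx 534.76 i$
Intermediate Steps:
$I{\left(B \right)} = 38$ ($I{\left(B \right)} = 2 \left(11 - -8\right) = 2 \left(11 + 8\right) = 2 \cdot 19 = 38$)
$a{\left(q,N \right)} = \frac{1}{-25 + q}$
$S{\left(X \right)} = - \frac{X}{42}$ ($S{\left(X \right)} = \frac{X}{-25 - 17} = \frac{X}{-42} = - \frac{X}{42}$)
$\sqrt{S{\left(I{\left(-4 \right)} \right)} + w} = \sqrt{\left(- \frac{1}{42}\right) 38 - 285970} = \sqrt{- \frac{19}{21} - 285970} = \sqrt{- \frac{6005389}{21}} = \frac{i \sqrt{126113169}}{21}$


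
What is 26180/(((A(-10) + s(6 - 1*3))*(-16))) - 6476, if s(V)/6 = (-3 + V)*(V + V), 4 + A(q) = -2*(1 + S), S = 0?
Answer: -148879/24 ≈ -6203.3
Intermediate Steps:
A(q) = -6 (A(q) = -4 - 2*(1 + 0) = -4 - 2*1 = -4 - 2 = -6)
s(V) = 12*V*(-3 + V) (s(V) = 6*((-3 + V)*(V + V)) = 6*((-3 + V)*(2*V)) = 6*(2*V*(-3 + V)) = 12*V*(-3 + V))
26180/(((A(-10) + s(6 - 1*3))*(-16))) - 6476 = 26180/(((-6 + 12*(6 - 1*3)*(-3 + (6 - 1*3)))*(-16))) - 6476 = 26180/(((-6 + 12*(6 - 3)*(-3 + (6 - 3)))*(-16))) - 6476 = 26180/(((-6 + 12*3*(-3 + 3))*(-16))) - 6476 = 26180/(((-6 + 12*3*0)*(-16))) - 6476 = 26180/(((-6 + 0)*(-16))) - 6476 = 26180/((-6*(-16))) - 6476 = 26180/96 - 6476 = 26180*(1/96) - 6476 = 6545/24 - 6476 = -148879/24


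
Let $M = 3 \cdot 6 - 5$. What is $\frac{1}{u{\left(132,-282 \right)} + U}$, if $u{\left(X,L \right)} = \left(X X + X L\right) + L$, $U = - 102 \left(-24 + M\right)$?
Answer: $- \frac{1}{18960} \approx -5.2743 \cdot 10^{-5}$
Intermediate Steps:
$M = 13$ ($M = 18 - 5 = 13$)
$U = 1122$ ($U = - 102 \left(-24 + 13\right) = \left(-102\right) \left(-11\right) = 1122$)
$u{\left(X,L \right)} = L + X^{2} + L X$ ($u{\left(X,L \right)} = \left(X^{2} + L X\right) + L = L + X^{2} + L X$)
$\frac{1}{u{\left(132,-282 \right)} + U} = \frac{1}{\left(-282 + 132^{2} - 37224\right) + 1122} = \frac{1}{\left(-282 + 17424 - 37224\right) + 1122} = \frac{1}{-20082 + 1122} = \frac{1}{-18960} = - \frac{1}{18960}$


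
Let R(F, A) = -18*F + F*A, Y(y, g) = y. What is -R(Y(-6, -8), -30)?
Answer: -288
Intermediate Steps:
R(F, A) = -18*F + A*F
-R(Y(-6, -8), -30) = -(-6)*(-18 - 30) = -(-6)*(-48) = -1*288 = -288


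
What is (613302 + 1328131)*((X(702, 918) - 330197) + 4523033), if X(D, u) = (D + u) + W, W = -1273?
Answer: 8140783851239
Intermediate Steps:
X(D, u) = -1273 + D + u (X(D, u) = (D + u) - 1273 = -1273 + D + u)
(613302 + 1328131)*((X(702, 918) - 330197) + 4523033) = (613302 + 1328131)*(((-1273 + 702 + 918) - 330197) + 4523033) = 1941433*((347 - 330197) + 4523033) = 1941433*(-329850 + 4523033) = 1941433*4193183 = 8140783851239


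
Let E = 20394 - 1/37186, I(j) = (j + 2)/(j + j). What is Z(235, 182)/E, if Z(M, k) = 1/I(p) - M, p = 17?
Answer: -164771166/14409054377 ≈ -0.011435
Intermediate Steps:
I(j) = (2 + j)/(2*j) (I(j) = (2 + j)/((2*j)) = (2 + j)*(1/(2*j)) = (2 + j)/(2*j))
E = 758371283/37186 (E = 20394 - 1*1/37186 = 20394 - 1/37186 = 758371283/37186 ≈ 20394.)
Z(M, k) = 34/19 - M (Z(M, k) = 1/((½)*(2 + 17)/17) - M = 1/((½)*(1/17)*19) - M = 1/(19/34) - M = 34/19 - M)
Z(235, 182)/E = (34/19 - 1*235)/(758371283/37186) = (34/19 - 235)*(37186/758371283) = -4431/19*37186/758371283 = -164771166/14409054377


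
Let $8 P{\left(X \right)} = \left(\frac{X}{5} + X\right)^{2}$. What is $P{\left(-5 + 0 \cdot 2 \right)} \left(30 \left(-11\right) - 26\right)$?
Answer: $-1602$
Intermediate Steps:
$P{\left(X \right)} = \frac{9 X^{2}}{50}$ ($P{\left(X \right)} = \frac{\left(\frac{X}{5} + X\right)^{2}}{8} = \frac{\left(\frac{6 X}{5}\right)^{2}}{8} = \frac{\frac{36}{25} X^{2}}{8} = \frac{9 X^{2}}{50}$)
$P{\left(-5 + 0 \cdot 2 \right)} \left(30 \left(-11\right) - 26\right) = \frac{9 \left(-5 + 0 \cdot 2\right)^{2}}{50} \left(30 \left(-11\right) - 26\right) = \frac{9 \left(-5 + 0\right)^{2}}{50} \left(-330 - 26\right) = \frac{9 \left(-5\right)^{2}}{50} \left(-356\right) = \frac{9}{50} \cdot 25 \left(-356\right) = \frac{9}{2} \left(-356\right) = -1602$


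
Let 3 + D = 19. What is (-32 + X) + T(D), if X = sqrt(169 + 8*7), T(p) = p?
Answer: -1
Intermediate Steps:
D = 16 (D = -3 + 19 = 16)
X = 15 (X = sqrt(169 + 56) = sqrt(225) = 15)
(-32 + X) + T(D) = (-32 + 15) + 16 = -17 + 16 = -1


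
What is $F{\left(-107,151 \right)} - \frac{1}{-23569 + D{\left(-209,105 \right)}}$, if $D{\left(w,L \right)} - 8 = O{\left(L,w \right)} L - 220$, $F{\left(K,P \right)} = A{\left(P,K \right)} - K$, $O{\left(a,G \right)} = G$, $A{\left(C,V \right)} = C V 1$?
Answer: $- \frac{733902299}{45726} \approx -16050.0$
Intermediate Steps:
$A{\left(C,V \right)} = C V$
$F{\left(K,P \right)} = - K + K P$ ($F{\left(K,P \right)} = P K - K = K P - K = - K + K P$)
$D{\left(w,L \right)} = -212 + L w$ ($D{\left(w,L \right)} = 8 + \left(w L - 220\right) = 8 + \left(L w - 220\right) = 8 + \left(-220 + L w\right) = -212 + L w$)
$F{\left(-107,151 \right)} - \frac{1}{-23569 + D{\left(-209,105 \right)}} = - 107 \left(-1 + 151\right) - \frac{1}{-23569 + \left(-212 + 105 \left(-209\right)\right)} = \left(-107\right) 150 - \frac{1}{-23569 - 22157} = -16050 - \frac{1}{-23569 - 22157} = -16050 - \frac{1}{-45726} = -16050 - - \frac{1}{45726} = -16050 + \frac{1}{45726} = - \frac{733902299}{45726}$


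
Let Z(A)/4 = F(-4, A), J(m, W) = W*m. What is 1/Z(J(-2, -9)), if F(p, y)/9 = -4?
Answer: -1/144 ≈ -0.0069444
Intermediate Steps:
F(p, y) = -36 (F(p, y) = 9*(-4) = -36)
Z(A) = -144 (Z(A) = 4*(-36) = -144)
1/Z(J(-2, -9)) = 1/(-144) = -1/144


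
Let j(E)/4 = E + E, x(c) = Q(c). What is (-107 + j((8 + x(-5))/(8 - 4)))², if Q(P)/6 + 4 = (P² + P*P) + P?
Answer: 160801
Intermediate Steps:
Q(P) = -24 + 6*P + 12*P² (Q(P) = -24 + 6*((P² + P*P) + P) = -24 + 6*((P² + P²) + P) = -24 + 6*(2*P² + P) = -24 + 6*(P + 2*P²) = -24 + (6*P + 12*P²) = -24 + 6*P + 12*P²)
x(c) = -24 + 6*c + 12*c²
j(E) = 8*E (j(E) = 4*(E + E) = 4*(2*E) = 8*E)
(-107 + j((8 + x(-5))/(8 - 4)))² = (-107 + 8*((8 + (-24 + 6*(-5) + 12*(-5)²))/(8 - 4)))² = (-107 + 8*((8 + (-24 - 30 + 12*25))/4))² = (-107 + 8*((8 + (-24 - 30 + 300))*(¼)))² = (-107 + 8*((8 + 246)*(¼)))² = (-107 + 8*(254*(¼)))² = (-107 + 8*(127/2))² = (-107 + 508)² = 401² = 160801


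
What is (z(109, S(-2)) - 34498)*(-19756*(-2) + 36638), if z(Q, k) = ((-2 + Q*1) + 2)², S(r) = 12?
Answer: -1722284550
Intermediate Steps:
z(Q, k) = Q² (z(Q, k) = ((-2 + Q) + 2)² = Q²)
(z(109, S(-2)) - 34498)*(-19756*(-2) + 36638) = (109² - 34498)*(-19756*(-2) + 36638) = (11881 - 34498)*(39512 + 36638) = -22617*76150 = -1722284550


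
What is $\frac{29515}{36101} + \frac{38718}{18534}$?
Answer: $\frac{324131588}{111515989} \approx 2.9066$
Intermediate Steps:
$\frac{29515}{36101} + \frac{38718}{18534} = 29515 \cdot \frac{1}{36101} + 38718 \cdot \frac{1}{18534} = \frac{29515}{36101} + \frac{6453}{3089} = \frac{324131588}{111515989}$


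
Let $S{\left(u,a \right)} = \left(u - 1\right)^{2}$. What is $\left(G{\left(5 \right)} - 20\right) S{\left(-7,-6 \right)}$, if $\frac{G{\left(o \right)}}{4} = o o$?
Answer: $5120$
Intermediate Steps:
$S{\left(u,a \right)} = \left(-1 + u\right)^{2}$
$G{\left(o \right)} = 4 o^{2}$ ($G{\left(o \right)} = 4 o o = 4 o^{2}$)
$\left(G{\left(5 \right)} - 20\right) S{\left(-7,-6 \right)} = \left(4 \cdot 5^{2} - 20\right) \left(-1 - 7\right)^{2} = \left(4 \cdot 25 - 20\right) \left(-8\right)^{2} = \left(100 - 20\right) 64 = 80 \cdot 64 = 5120$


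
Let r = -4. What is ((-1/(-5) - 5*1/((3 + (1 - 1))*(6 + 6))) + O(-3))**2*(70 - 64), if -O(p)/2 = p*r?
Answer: 18567481/5400 ≈ 3438.4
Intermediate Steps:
O(p) = 8*p (O(p) = -2*p*(-4) = -(-8)*p = 8*p)
((-1/(-5) - 5*1/((3 + (1 - 1))*(6 + 6))) + O(-3))**2*(70 - 64) = ((-1/(-5) - 5*1/((3 + (1 - 1))*(6 + 6))) + 8*(-3))**2*(70 - 64) = ((-1*(-1/5) - 5*1/(12*(3 + 0))) - 24)**2*6 = ((1/5 - 5/(12*3)) - 24)**2*6 = ((1/5 - 5/36) - 24)**2*6 = (11/180 - 24)**2*6 = (-4309/180)**2*6 = (18567481/32400)*6 = 18567481/5400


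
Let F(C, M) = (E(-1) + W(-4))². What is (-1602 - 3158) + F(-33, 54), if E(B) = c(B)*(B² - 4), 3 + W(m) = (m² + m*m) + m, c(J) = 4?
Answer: -4591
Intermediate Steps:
W(m) = -3 + m + 2*m² (W(m) = -3 + ((m² + m*m) + m) = -3 + ((m² + m²) + m) = -3 + (2*m² + m) = -3 + (m + 2*m²) = -3 + m + 2*m²)
E(B) = -16 + 4*B² (E(B) = 4*(B² - 4) = 4*(-4 + B²) = -16 + 4*B²)
F(C, M) = 169 (F(C, M) = ((-16 + 4*(-1)²) + (-3 - 4 + 2*(-4)²))² = ((-16 + 4*1) + (-3 - 4 + 2*16))² = ((-16 + 4) + (-3 - 4 + 32))² = (-12 + 25)² = 13² = 169)
(-1602 - 3158) + F(-33, 54) = (-1602 - 3158) + 169 = -4760 + 169 = -4591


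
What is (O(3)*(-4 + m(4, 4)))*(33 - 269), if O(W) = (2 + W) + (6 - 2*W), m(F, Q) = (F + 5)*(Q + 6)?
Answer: -101480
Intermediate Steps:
m(F, Q) = (5 + F)*(6 + Q)
O(W) = 8 - W
(O(3)*(-4 + m(4, 4)))*(33 - 269) = ((8 - 1*3)*(-4 + (30 + 5*4 + 6*4 + 4*4)))*(33 - 269) = ((8 - 3)*(-4 + (30 + 20 + 24 + 16)))*(-236) = (5*(-4 + 90))*(-236) = (5*86)*(-236) = 430*(-236) = -101480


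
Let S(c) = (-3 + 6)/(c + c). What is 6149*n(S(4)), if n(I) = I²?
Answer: 55341/64 ≈ 864.70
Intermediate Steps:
S(c) = 3/(2*c) (S(c) = 3/((2*c)) = 3*(1/(2*c)) = 3/(2*c))
6149*n(S(4)) = 6149*((3/2)/4)² = 6149*((3/2)*(¼))² = 6149*(3/8)² = 6149*(9/64) = 55341/64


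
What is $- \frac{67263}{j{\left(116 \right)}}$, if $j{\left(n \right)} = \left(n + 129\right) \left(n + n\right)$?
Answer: $- \frac{9609}{8120} \approx -1.1834$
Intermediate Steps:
$j{\left(n \right)} = 2 n \left(129 + n\right)$ ($j{\left(n \right)} = \left(129 + n\right) 2 n = 2 n \left(129 + n\right)$)
$- \frac{67263}{j{\left(116 \right)}} = - \frac{67263}{2 \cdot 116 \left(129 + 116\right)} = - \frac{67263}{2 \cdot 116 \cdot 245} = - \frac{67263}{56840} = \left(-67263\right) \frac{1}{56840} = - \frac{9609}{8120}$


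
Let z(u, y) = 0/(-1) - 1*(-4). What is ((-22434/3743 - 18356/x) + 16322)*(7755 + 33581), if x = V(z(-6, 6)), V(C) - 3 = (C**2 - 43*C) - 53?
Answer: 261435603845040/385529 ≈ 6.7812e+8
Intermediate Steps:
z(u, y) = 4 (z(u, y) = 0*(-1) + 4 = 0 + 4 = 4)
V(C) = -50 + C**2 - 43*C (V(C) = 3 + ((C**2 - 43*C) - 53) = 3 + (-53 + C**2 - 43*C) = -50 + C**2 - 43*C)
x = -206 (x = -50 + 4**2 - 43*4 = -50 + 16 - 172 = -206)
((-22434/3743 - 18356/x) + 16322)*(7755 + 33581) = ((-22434/3743 - 18356/(-206)) + 16322)*(7755 + 33581) = ((-22434*1/3743 - 18356*(-1/206)) + 16322)*41336 = ((-22434/3743 + 9178/103) + 16322)*41336 = (32042552/385529 + 16322)*41336 = (6324646890/385529)*41336 = 261435603845040/385529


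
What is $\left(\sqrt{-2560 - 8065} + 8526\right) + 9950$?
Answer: $18476 + 25 i \sqrt{17} \approx 18476.0 + 103.08 i$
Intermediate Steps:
$\left(\sqrt{-2560 - 8065} + 8526\right) + 9950 = \left(\sqrt{-10625} + 8526\right) + 9950 = \left(25 i \sqrt{17} + 8526\right) + 9950 = \left(8526 + 25 i \sqrt{17}\right) + 9950 = 18476 + 25 i \sqrt{17}$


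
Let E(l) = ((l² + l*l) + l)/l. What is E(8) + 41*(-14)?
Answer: -557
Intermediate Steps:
E(l) = (l + 2*l²)/l (E(l) = ((l² + l²) + l)/l = (2*l² + l)/l = (l + 2*l²)/l)
E(8) + 41*(-14) = (1 + 2*8) + 41*(-14) = (1 + 16) - 574 = 17 - 574 = -557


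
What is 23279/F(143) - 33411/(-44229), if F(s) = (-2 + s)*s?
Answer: 567757628/297263109 ≈ 1.9100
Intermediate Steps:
F(s) = s*(-2 + s)
23279/F(143) - 33411/(-44229) = 23279/((143*(-2 + 143))) - 33411/(-44229) = 23279/((143*141)) - 33411*(-1/44229) = 23279/20163 + 11137/14743 = 567757628/297263109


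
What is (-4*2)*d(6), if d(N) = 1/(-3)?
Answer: 8/3 ≈ 2.6667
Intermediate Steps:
d(N) = -1/3
(-4*2)*d(6) = -4*2*(-1/3) = -8*(-1/3) = 8/3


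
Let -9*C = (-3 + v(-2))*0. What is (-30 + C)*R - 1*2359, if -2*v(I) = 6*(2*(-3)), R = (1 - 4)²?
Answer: -2629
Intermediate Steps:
R = 9 (R = (-3)² = 9)
v(I) = 18 (v(I) = -3*2*(-3) = -3*(-6) = -½*(-36) = 18)
C = 0 (C = -(-3 + 18)*0/9 = -5*0/3 = -⅑*0 = 0)
(-30 + C)*R - 1*2359 = (-30 + 0)*9 - 1*2359 = -30*9 - 2359 = -270 - 2359 = -2629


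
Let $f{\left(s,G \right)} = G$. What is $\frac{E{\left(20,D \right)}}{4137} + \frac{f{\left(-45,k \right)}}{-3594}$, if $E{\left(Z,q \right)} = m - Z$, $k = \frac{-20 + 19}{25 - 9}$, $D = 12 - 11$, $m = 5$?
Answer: $- \frac{286141}{79298016} \approx -0.0036084$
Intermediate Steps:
$D = 1$
$k = - \frac{1}{16} \approx -0.0625$
$E{\left(Z,q \right)} = 5 - Z$
$\frac{E{\left(20,D \right)}}{4137} + \frac{f{\left(-45,k \right)}}{-3594} = \frac{5 - 20}{4137} - \frac{1}{16 \left(-3594\right)} = \left(5 - 20\right) \frac{1}{4137} - - \frac{1}{57504} = \left(-15\right) \frac{1}{4137} + \frac{1}{57504} = - \frac{5}{1379} + \frac{1}{57504} = - \frac{286141}{79298016}$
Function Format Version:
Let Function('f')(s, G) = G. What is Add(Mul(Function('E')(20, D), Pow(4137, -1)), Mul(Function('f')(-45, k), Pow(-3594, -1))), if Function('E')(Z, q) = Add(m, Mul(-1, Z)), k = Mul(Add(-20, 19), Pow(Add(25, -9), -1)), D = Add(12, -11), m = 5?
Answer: Rational(-286141, 79298016) ≈ -0.0036084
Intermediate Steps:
D = 1
k = Rational(-1, 16) (k = Mul(-1, Pow(16, -1)) = Mul(-1, Rational(1, 16)) = Rational(-1, 16) ≈ -0.062500)
Function('E')(Z, q) = Add(5, Mul(-1, Z))
Add(Mul(Function('E')(20, D), Pow(4137, -1)), Mul(Function('f')(-45, k), Pow(-3594, -1))) = Add(Mul(Add(5, Mul(-1, 20)), Pow(4137, -1)), Mul(Rational(-1, 16), Pow(-3594, -1))) = Add(Mul(Add(5, -20), Rational(1, 4137)), Mul(Rational(-1, 16), Rational(-1, 3594))) = Add(Mul(-15, Rational(1, 4137)), Rational(1, 57504)) = Add(Rational(-5, 1379), Rational(1, 57504)) = Rational(-286141, 79298016)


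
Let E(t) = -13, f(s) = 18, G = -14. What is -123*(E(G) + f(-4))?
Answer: -615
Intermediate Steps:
-123*(E(G) + f(-4)) = -123*(-13 + 18) = -123*5 = -615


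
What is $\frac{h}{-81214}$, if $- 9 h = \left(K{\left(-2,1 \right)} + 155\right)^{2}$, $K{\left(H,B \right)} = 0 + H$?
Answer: $\frac{2601}{81214} \approx 0.032026$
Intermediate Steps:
$K{\left(H,B \right)} = H$
$h = -2601$ ($h = - \frac{\left(-2 + 155\right)^{2}}{9} = - \frac{153^{2}}{9} = \left(- \frac{1}{9}\right) 23409 = -2601$)
$\frac{h}{-81214} = - \frac{2601}{-81214} = \left(-2601\right) \left(- \frac{1}{81214}\right) = \frac{2601}{81214}$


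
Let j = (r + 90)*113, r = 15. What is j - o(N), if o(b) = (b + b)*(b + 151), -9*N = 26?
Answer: 1030381/81 ≈ 12721.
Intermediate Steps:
N = -26/9 (N = -⅑*26 = -26/9 ≈ -2.8889)
o(b) = 2*b*(151 + b) (o(b) = (2*b)*(151 + b) = 2*b*(151 + b))
j = 11865 (j = (15 + 90)*113 = 105*113 = 11865)
j - o(N) = 11865 - 2*(-26)*(151 - 26/9)/9 = 11865 - 2*(-26)*1333/(9*9) = 11865 - 1*(-69316/81) = 11865 + 69316/81 = 1030381/81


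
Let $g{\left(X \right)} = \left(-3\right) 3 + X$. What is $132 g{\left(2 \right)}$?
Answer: $-924$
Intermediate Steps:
$g{\left(X \right)} = -9 + X$
$132 g{\left(2 \right)} = 132 \left(-9 + 2\right) = 132 \left(-7\right) = -924$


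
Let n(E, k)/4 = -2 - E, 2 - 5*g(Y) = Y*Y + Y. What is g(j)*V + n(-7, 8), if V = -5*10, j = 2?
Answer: 60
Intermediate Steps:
g(Y) = 2/5 - Y/5 - Y**2/5 (g(Y) = 2/5 - (Y*Y + Y)/5 = 2/5 - (Y**2 + Y)/5 = 2/5 - (Y + Y**2)/5 = 2/5 + (-Y/5 - Y**2/5) = 2/5 - Y/5 - Y**2/5)
V = -50
n(E, k) = -8 - 4*E (n(E, k) = 4*(-2 - E) = -8 - 4*E)
g(j)*V + n(-7, 8) = (2/5 - 1/5*2 - 1/5*2**2)*(-50) + (-8 - 4*(-7)) = (2/5 - 2/5 - 1/5*4)*(-50) + (-8 + 28) = (2/5 - 2/5 - 4/5)*(-50) + 20 = -4/5*(-50) + 20 = 40 + 20 = 60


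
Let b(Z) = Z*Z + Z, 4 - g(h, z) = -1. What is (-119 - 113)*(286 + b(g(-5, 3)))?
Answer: -73312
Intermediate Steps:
g(h, z) = 5 (g(h, z) = 4 - 1*(-1) = 4 + 1 = 5)
b(Z) = Z + Z² (b(Z) = Z² + Z = Z + Z²)
(-119 - 113)*(286 + b(g(-5, 3))) = (-119 - 113)*(286 + 5*(1 + 5)) = -232*(286 + 5*6) = -232*(286 + 30) = -232*316 = -73312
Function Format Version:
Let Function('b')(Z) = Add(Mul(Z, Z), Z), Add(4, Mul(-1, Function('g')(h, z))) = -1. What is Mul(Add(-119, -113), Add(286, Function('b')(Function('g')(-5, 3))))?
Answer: -73312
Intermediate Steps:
Function('g')(h, z) = 5 (Function('g')(h, z) = Add(4, Mul(-1, -1)) = Add(4, 1) = 5)
Function('b')(Z) = Add(Z, Pow(Z, 2)) (Function('b')(Z) = Add(Pow(Z, 2), Z) = Add(Z, Pow(Z, 2)))
Mul(Add(-119, -113), Add(286, Function('b')(Function('g')(-5, 3)))) = Mul(Add(-119, -113), Add(286, Mul(5, Add(1, 5)))) = Mul(-232, Add(286, Mul(5, 6))) = Mul(-232, Add(286, 30)) = Mul(-232, 316) = -73312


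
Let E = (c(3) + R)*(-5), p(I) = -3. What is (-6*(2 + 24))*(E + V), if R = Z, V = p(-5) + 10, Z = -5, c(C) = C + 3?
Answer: -312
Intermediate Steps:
c(C) = 3 + C
V = 7 (V = -3 + 10 = 7)
R = -5
E = -5 (E = ((3 + 3) - 5)*(-5) = (6 - 5)*(-5) = 1*(-5) = -5)
(-6*(2 + 24))*(E + V) = (-6*(2 + 24))*(-5 + 7) = -6*26*2 = -156*2 = -312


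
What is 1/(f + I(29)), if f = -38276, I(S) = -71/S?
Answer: -29/1110075 ≈ -2.6124e-5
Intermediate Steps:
1/(f + I(29)) = 1/(-38276 - 71/29) = 1/(-1110075/29) = -29/1110075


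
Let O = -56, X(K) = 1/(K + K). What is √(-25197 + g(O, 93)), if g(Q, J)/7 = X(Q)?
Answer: I*√403153/4 ≈ 158.74*I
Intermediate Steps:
X(K) = 1/(2*K)
g(Q, J) = 7/(2*Q) (g(Q, J) = 7*(1/(2*Q)) = 7/(2*Q))
√(-25197 + g(O, 93)) = √(-25197 + (7/2)/(-56)) = √(-25197 + (7/2)*(-1/56)) = √(-25197 - 1/16) = √(-403153/16) = I*√403153/4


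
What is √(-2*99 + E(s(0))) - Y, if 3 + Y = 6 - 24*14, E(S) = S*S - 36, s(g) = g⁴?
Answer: 333 + 3*I*√26 ≈ 333.0 + 15.297*I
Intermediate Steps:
E(S) = -36 + S² (E(S) = S² - 36 = -36 + S²)
Y = -333 (Y = -3 + (6 - 24*14) = -3 + (6 - 336) = -3 - 330 = -333)
√(-2*99 + E(s(0))) - Y = √(-2*99 + (-36 + (0⁴)²)) - 1*(-333) = √(-198 + (-36 + 0²)) + 333 = √(-198 + (-36 + 0)) + 333 = √(-198 - 36) + 333 = √(-234) + 333 = 3*I*√26 + 333 = 333 + 3*I*√26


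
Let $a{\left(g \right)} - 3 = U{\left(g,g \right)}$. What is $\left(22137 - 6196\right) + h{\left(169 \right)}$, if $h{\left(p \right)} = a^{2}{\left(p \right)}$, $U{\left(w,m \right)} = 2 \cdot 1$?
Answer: $15966$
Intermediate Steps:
$U{\left(w,m \right)} = 2$
$a{\left(g \right)} = 5$ ($a{\left(g \right)} = 3 + 2 = 5$)
$h{\left(p \right)} = 25$ ($h{\left(p \right)} = 5^{2} = 25$)
$\left(22137 - 6196\right) + h{\left(169 \right)} = \left(22137 - 6196\right) + 25 = 15941 + 25 = 15966$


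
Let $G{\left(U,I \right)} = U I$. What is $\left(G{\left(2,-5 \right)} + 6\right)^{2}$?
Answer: $16$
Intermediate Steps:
$G{\left(U,I \right)} = I U$
$\left(G{\left(2,-5 \right)} + 6\right)^{2} = \left(\left(-5\right) 2 + 6\right)^{2} = \left(-10 + 6\right)^{2} = \left(-4\right)^{2} = 16$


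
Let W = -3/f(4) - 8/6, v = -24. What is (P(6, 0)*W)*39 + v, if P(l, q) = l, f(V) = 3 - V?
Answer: 366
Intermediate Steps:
W = 5/3 (W = -3/(3 - 1*4) - 8/6 = -3/(3 - 4) - 8*⅙ = -3/(-1) - 4/3 = -3*(-1) - 4/3 = 3 - 4/3 = 5/3 ≈ 1.6667)
(P(6, 0)*W)*39 + v = (6*(5/3))*39 - 24 = 10*39 - 24 = 390 - 24 = 366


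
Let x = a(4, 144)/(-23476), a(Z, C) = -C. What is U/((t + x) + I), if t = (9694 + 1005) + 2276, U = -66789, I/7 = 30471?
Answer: -130661547/442663468 ≈ -0.29517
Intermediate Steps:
I = 213297 (I = 7*30471 = 213297)
x = 36/5869 (x = -1*144/(-23476) = -144*(-1/23476) = 36/5869 ≈ 0.0061339)
t = 12975 (t = 10699 + 2276 = 12975)
U/((t + x) + I) = -66789/((12975 + 36/5869) + 213297) = -66789/(76150311/5869 + 213297) = -66789/1327990404/5869 = -66789*5869/1327990404 = -130661547/442663468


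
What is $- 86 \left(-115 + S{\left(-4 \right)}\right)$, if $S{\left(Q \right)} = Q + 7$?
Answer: $9632$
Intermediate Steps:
$S{\left(Q \right)} = 7 + Q$
$- 86 \left(-115 + S{\left(-4 \right)}\right) = - 86 \left(-115 + \left(7 - 4\right)\right) = - 86 \left(-115 + 3\right) = \left(-86\right) \left(-112\right) = 9632$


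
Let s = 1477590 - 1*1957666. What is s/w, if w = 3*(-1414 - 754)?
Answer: 120019/1626 ≈ 73.812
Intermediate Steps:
w = -6504 (w = 3*(-2168) = -6504)
s = -480076 (s = 1477590 - 1957666 = -480076)
s/w = -480076/(-6504) = -480076*(-1/6504) = 120019/1626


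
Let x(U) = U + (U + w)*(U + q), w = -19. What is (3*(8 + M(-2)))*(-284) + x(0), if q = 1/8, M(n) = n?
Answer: -40915/8 ≈ -5114.4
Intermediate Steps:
q = ⅛ ≈ 0.12500
x(U) = U + (-19 + U)*(⅛ + U) (x(U) = U + (U - 19)*(U + ⅛) = U + (-19 + U)*(⅛ + U))
(3*(8 + M(-2)))*(-284) + x(0) = (3*(8 - 2))*(-284) + (-19/8 + 0² - 143/8*0) = (3*6)*(-284) + (-19/8 + 0 + 0) = 18*(-284) - 19/8 = -5112 - 19/8 = -40915/8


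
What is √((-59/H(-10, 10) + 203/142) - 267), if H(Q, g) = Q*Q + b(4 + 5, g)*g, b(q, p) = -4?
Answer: I*√1209327735/2130 ≈ 16.326*I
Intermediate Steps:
H(Q, g) = Q² - 4*g (H(Q, g) = Q*Q - 4*g = Q² - 4*g)
√((-59/H(-10, 10) + 203/142) - 267) = √((-59/((-10)² - 4*10) + 203/142) - 267) = √((-59/(100 - 40) + 203*(1/142)) - 267) = √((-59/60 + 203/142) - 267) = √(1901/4260 - 267) = √(-1135519/4260) = I*√1209327735/2130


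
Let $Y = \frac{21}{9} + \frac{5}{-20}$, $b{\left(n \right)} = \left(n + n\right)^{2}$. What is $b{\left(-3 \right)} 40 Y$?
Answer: $3000$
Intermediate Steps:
$b{\left(n \right)} = 4 n^{2}$ ($b{\left(n \right)} = \left(2 n\right)^{2} = 4 n^{2}$)
$Y = \frac{25}{12}$ ($Y = 21 \cdot \frac{1}{9} + 5 \left(- \frac{1}{20}\right) = \frac{7}{3} - \frac{1}{4} = \frac{25}{12} \approx 2.0833$)
$b{\left(-3 \right)} 40 Y = 4 \left(-3\right)^{2} \cdot 40 \cdot \frac{25}{12} = 4 \cdot 9 \cdot 40 \cdot \frac{25}{12} = 36 \cdot 40 \cdot \frac{25}{12} = 1440 \cdot \frac{25}{12} = 3000$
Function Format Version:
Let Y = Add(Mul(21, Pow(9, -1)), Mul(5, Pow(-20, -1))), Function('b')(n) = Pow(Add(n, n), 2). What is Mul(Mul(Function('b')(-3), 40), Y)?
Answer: 3000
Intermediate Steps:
Function('b')(n) = Mul(4, Pow(n, 2)) (Function('b')(n) = Pow(Mul(2, n), 2) = Mul(4, Pow(n, 2)))
Y = Rational(25, 12) (Y = Add(Mul(21, Rational(1, 9)), Mul(5, Rational(-1, 20))) = Add(Rational(7, 3), Rational(-1, 4)) = Rational(25, 12) ≈ 2.0833)
Mul(Mul(Function('b')(-3), 40), Y) = Mul(Mul(Mul(4, Pow(-3, 2)), 40), Rational(25, 12)) = Mul(Mul(Mul(4, 9), 40), Rational(25, 12)) = Mul(Mul(36, 40), Rational(25, 12)) = Mul(1440, Rational(25, 12)) = 3000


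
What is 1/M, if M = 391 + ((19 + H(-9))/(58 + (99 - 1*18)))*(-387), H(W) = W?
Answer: 139/50479 ≈ 0.0027536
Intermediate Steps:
M = 50479/139 (M = 391 + ((19 - 9)/(58 + (99 - 1*18)))*(-387) = 391 + (10/(58 + (99 - 18)))*(-387) = 391 + (10/(58 + 81))*(-387) = 391 + (10/139)*(-387) = 391 - 3870/139 = 50479/139 ≈ 363.16)
1/M = 1/(50479/139) = 139/50479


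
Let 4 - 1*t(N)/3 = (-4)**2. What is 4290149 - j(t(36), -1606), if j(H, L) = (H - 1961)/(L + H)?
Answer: 7044422661/1642 ≈ 4.2901e+6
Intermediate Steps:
t(N) = -36 (t(N) = 12 - 3*(-4)**2 = 12 - 3*16 = 12 - 48 = -36)
j(H, L) = (-1961 + H)/(H + L)
4290149 - j(t(36), -1606) = 4290149 - (-1961 - 36)/(-36 - 1606) = 4290149 - (-1997)/(-1642) = 4290149 - (-1)*(-1997)/1642 = 4290149 - 1*1997/1642 = 4290149 - 1997/1642 = 7044422661/1642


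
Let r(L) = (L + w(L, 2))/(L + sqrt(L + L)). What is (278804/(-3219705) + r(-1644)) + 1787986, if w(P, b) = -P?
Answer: 5756787185326/3219705 ≈ 1.7880e+6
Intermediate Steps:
r(L) = 0 (r(L) = (L - L)/(L + sqrt(L + L)) = 0/(L + sqrt(2*L)) = 0/(L + sqrt(2)*sqrt(L)) = 0)
(278804/(-3219705) + r(-1644)) + 1787986 = (278804/(-3219705) + 0) + 1787986 = (278804*(-1/3219705) + 0) + 1787986 = (-278804/3219705 + 0) + 1787986 = -278804/3219705 + 1787986 = 5756787185326/3219705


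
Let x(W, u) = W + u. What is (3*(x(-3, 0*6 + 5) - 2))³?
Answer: 0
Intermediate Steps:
(3*(x(-3, 0*6 + 5) - 2))³ = (3*((-3 + (0*6 + 5)) - 2))³ = (3*((-3 + (0 + 5)) - 2))³ = (3*((-3 + 5) - 2))³ = (3*(2 - 2))³ = (3*0)³ = 0³ = 0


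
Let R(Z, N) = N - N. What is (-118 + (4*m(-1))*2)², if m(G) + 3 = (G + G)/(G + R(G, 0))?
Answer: 15876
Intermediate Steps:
R(Z, N) = 0
m(G) = -1 (m(G) = -3 + (G + G)/(G + 0) = -3 + (2*G)/G = -3 + 2 = -1)
(-118 + (4*m(-1))*2)² = (-118 + (4*(-1))*2)² = (-118 - 4*2)² = (-118 - 8)² = (-126)² = 15876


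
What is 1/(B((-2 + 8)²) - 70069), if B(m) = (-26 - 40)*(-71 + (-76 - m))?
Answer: -1/57991 ≈ -1.7244e-5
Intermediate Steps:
B(m) = 9702 + 66*m (B(m) = -66*(-147 - m) = 9702 + 66*m)
1/(B((-2 + 8)²) - 70069) = 1/((9702 + 66*(-2 + 8)²) - 70069) = 1/((9702 + 66*6²) - 70069) = 1/((9702 + 66*36) - 70069) = 1/((9702 + 2376) - 70069) = 1/(12078 - 70069) = 1/(-57991) = -1/57991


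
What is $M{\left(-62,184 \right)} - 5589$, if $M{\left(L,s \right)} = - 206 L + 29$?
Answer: $7212$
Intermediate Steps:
$M{\left(L,s \right)} = 29 - 206 L$
$M{\left(-62,184 \right)} - 5589 = \left(29 - -12772\right) - 5589 = \left(29 + 12772\right) - 5589 = 12801 - 5589 = 7212$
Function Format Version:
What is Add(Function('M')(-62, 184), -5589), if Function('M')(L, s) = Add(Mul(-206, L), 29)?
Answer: 7212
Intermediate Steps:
Function('M')(L, s) = Add(29, Mul(-206, L))
Add(Function('M')(-62, 184), -5589) = Add(Add(29, Mul(-206, -62)), -5589) = Add(Add(29, 12772), -5589) = Add(12801, -5589) = 7212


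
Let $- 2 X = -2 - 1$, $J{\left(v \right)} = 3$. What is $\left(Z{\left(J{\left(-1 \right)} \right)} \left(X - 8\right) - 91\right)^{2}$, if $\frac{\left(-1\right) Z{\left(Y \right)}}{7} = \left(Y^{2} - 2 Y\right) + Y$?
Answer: $33124$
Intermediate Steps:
$Z{\left(Y \right)} = - 7 Y^{2} + 7 Y$ ($Z{\left(Y \right)} = - 7 \left(\left(Y^{2} - 2 Y\right) + Y\right) = - 7 \left(Y^{2} - Y\right) = - 7 Y^{2} + 7 Y$)
$X = \frac{3}{2}$ ($X = - \frac{-2 - 1}{2} = \left(- \frac{1}{2}\right) \left(-3\right) = \frac{3}{2} \approx 1.5$)
$\left(Z{\left(J{\left(-1 \right)} \right)} \left(X - 8\right) - 91\right)^{2} = \left(7 \cdot 3 \left(1 - 3\right) \left(\frac{3}{2} - 8\right) - 91\right)^{2} = \left(7 \cdot 3 \left(1 - 3\right) \left(- \frac{13}{2}\right) - 91\right)^{2} = \left(7 \cdot 3 \left(-2\right) \left(- \frac{13}{2}\right) - 91\right)^{2} = \left(\left(-42\right) \left(- \frac{13}{2}\right) - 91\right)^{2} = \left(273 - 91\right)^{2} = 182^{2} = 33124$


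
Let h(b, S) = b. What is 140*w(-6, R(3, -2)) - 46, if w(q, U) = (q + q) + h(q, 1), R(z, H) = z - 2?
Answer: -2566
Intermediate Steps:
R(z, H) = -2 + z
w(q, U) = 3*q (w(q, U) = (q + q) + q = 2*q + q = 3*q)
140*w(-6, R(3, -2)) - 46 = 140*(3*(-6)) - 46 = 140*(-18) - 46 = -2520 - 46 = -2566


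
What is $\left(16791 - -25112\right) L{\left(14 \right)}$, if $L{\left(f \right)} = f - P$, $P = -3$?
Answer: $712351$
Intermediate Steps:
$L{\left(f \right)} = 3 + f$ ($L{\left(f \right)} = f - -3 = f + 3 = 3 + f$)
$\left(16791 - -25112\right) L{\left(14 \right)} = \left(16791 - -25112\right) \left(3 + 14\right) = \left(16791 + 25112\right) 17 = 41903 \cdot 17 = 712351$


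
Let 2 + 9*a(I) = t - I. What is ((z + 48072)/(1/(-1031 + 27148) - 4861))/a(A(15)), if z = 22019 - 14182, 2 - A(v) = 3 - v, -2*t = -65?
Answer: -4380526059/698251048 ≈ -6.2736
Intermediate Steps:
t = 65/2 (t = -1/2*(-65) = 65/2 ≈ 32.500)
A(v) = -1 + v (A(v) = 2 - (3 - v) = 2 + (-3 + v) = -1 + v)
a(I) = 61/18 - I/9 (a(I) = -2/9 + (65/2 - I)/9 = -2/9 + (65/18 - I/9) = 61/18 - I/9)
z = 7837
((z + 48072)/(1/(-1031 + 27148) - 4861))/a(A(15)) = ((7837 + 48072)/(1/(-1031 + 27148) - 4861))/(61/18 - (-1 + 15)/9) = (55909/(1/26117 - 4861))/(61/18 - 1/9*14) = (55909/(1/26117 - 4861))/(61/18 - 14/9) = (55909/(-126954736/26117))/(11/6) = (55909*(-26117/126954736))*(6/11) = -1460175353/126954736*6/11 = -4380526059/698251048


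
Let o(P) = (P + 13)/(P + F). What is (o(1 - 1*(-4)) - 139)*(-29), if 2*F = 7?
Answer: 67483/17 ≈ 3969.6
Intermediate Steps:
F = 7/2 (F = (½)*7 = 7/2 ≈ 3.5000)
o(P) = (13 + P)/(7/2 + P) (o(P) = (P + 13)/(P + 7/2) = (13 + P)/(7/2 + P))
(o(1 - 1*(-4)) - 139)*(-29) = (2*(13 + (1 - 1*(-4)))/(7 + 2*(1 - 1*(-4))) - 139)*(-29) = (2*(13 + (1 + 4))/(7 + 2*(1 + 4)) - 139)*(-29) = (2*(13 + 5)/(7 + 2*5) - 139)*(-29) = (2*18/(7 + 10) - 139)*(-29) = (2*18/17 - 139)*(-29) = (2*(1/17)*18 - 139)*(-29) = (36/17 - 139)*(-29) = -2327/17*(-29) = 67483/17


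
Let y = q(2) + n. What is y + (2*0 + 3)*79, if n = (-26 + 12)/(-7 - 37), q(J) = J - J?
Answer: 5221/22 ≈ 237.32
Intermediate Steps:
q(J) = 0
n = 7/22 (n = -14/(-44) = -14*(-1/44) = 7/22 ≈ 0.31818)
y = 7/22 (y = 0 + 7/22 = 7/22 ≈ 0.31818)
y + (2*0 + 3)*79 = 7/22 + (2*0 + 3)*79 = 7/22 + (0 + 3)*79 = 7/22 + 3*79 = 7/22 + 237 = 5221/22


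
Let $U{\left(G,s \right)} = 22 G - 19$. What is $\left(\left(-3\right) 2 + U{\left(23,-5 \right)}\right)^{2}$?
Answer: $231361$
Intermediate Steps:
$U{\left(G,s \right)} = -19 + 22 G$
$\left(\left(-3\right) 2 + U{\left(23,-5 \right)}\right)^{2} = \left(\left(-3\right) 2 + \left(-19 + 22 \cdot 23\right)\right)^{2} = \left(-6 + \left(-19 + 506\right)\right)^{2} = \left(-6 + 487\right)^{2} = 481^{2} = 231361$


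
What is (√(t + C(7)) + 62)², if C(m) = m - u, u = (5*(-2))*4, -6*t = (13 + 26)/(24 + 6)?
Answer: (1860 + √42105)²/900 ≈ 4738.9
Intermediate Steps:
t = -13/60 (t = -(13 + 26)/(6*(24 + 6)) = -13/(2*30) = -⅙*13/10 = -13/60 ≈ -0.21667)
u = -40 (u = -10*4 = -40)
C(m) = 40 + m (C(m) = m - 1*(-40) = m + 40 = 40 + m)
(√(t + C(7)) + 62)² = (√(-13/60 + (40 + 7)) + 62)² = (√(-13/60 + 47) + 62)² = (√(2807/60) + 62)² = (√42105/30 + 62)² = (62 + √42105/30)²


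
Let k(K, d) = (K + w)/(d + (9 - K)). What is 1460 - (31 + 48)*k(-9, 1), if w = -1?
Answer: 28530/19 ≈ 1501.6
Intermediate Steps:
k(K, d) = (-1 + K)/(9 + d - K) (k(K, d) = (K - 1)/(d + (9 - K)) = (-1 + K)/(9 + d - K))
1460 - (31 + 48)*k(-9, 1) = 1460 - (31 + 48)*(-1 - 9)/(9 + 1 - 1*(-9)) = 1460 - 79*-10/(9 + 1 + 9) = 1460 - 79*-10/19 = 1460 - 79*(1/19)*(-10) = 1460 - 79*(-10)/19 = 1460 - 1*(-790/19) = 1460 + 790/19 = 28530/19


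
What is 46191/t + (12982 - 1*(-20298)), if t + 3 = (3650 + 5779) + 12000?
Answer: 237701157/7142 ≈ 33282.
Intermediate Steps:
t = 21426 (t = -3 + ((3650 + 5779) + 12000) = -3 + (9429 + 12000) = -3 + 21429 = 21426)
46191/t + (12982 - 1*(-20298)) = 46191/21426 + (12982 - 1*(-20298)) = 46191*(1/21426) + (12982 + 20298) = 15397/7142 + 33280 = 237701157/7142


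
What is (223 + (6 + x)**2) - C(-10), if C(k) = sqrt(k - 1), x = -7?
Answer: 224 - I*sqrt(11) ≈ 224.0 - 3.3166*I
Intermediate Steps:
C(k) = sqrt(-1 + k)
(223 + (6 + x)**2) - C(-10) = (223 + (6 - 7)**2) - sqrt(-1 - 10) = (223 + (-1)**2) - sqrt(-11) = (223 + 1) - I*sqrt(11) = 224 - I*sqrt(11)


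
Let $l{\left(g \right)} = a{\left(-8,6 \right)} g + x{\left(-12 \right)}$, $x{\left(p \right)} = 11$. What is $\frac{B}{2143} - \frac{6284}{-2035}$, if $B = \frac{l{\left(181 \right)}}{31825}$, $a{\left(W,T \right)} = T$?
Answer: $\frac{85715431859}{27757796825} \approx 3.088$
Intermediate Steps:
$l{\left(g \right)} = 11 + 6 g$ ($l{\left(g \right)} = 6 g + 11 = 11 + 6 g$)
$B = \frac{1097}{31825}$ ($B = \frac{11 + 6 \cdot 181}{31825} = \left(11 + 1086\right) \frac{1}{31825} = 1097 \cdot \frac{1}{31825} = \frac{1097}{31825} \approx 0.03447$)
$\frac{B}{2143} - \frac{6284}{-2035} = \frac{1097}{31825 \cdot 2143} - \frac{6284}{-2035} = \frac{1097}{31825} \cdot \frac{1}{2143} - - \frac{6284}{2035} = \frac{1097}{68200975} + \frac{6284}{2035} = \frac{85715431859}{27757796825}$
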